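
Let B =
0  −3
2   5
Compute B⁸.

tr B = 5 and det B = 6, so the characteristic polynomial is λ² − (5)λ + (6) with roots 3 and 2.
Eigenvectors give P = [[−1, 3], [1, −2]] with P⁻¹ = [[2, 3], [1, 1]], and B = P·diag(3, 2)·P⁻¹.
Then B⁸ = P·diag(6561, 256)·P⁻¹ = [[−6561, 768], [6561, −512]] · [[2, 3], [1, 1]] = [[−12354, −18915], [12610, 19171]].

[[−12354, −18915], [12610, 19171]]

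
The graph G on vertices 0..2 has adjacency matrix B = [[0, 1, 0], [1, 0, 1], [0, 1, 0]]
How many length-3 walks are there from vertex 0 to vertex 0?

0

The number of length-3 walks from vertex 0 to vertex 0 is entry (0,0) of B³, where B is the adjacency matrix.
B² = [[1, 0, 1], [0, 2, 0], [1, 0, 1]]
B³ = [[0, 2, 0], [2, 0, 2], [0, 2, 0]]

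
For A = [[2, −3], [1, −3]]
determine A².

[[1, 3], [−1, 6]]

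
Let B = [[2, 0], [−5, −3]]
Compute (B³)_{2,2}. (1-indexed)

tr B = −1 and det B = −6, so the characteristic polynomial is λ² − (−1)λ + (−6) with roots 2 and −3.
Eigenvectors give P = [[−1, 0], [1, −1]] with P⁻¹ = [[−1, 0], [−1, −1]], and B = P·diag(2, −3)·P⁻¹.
Then B³ = P·diag(8, −27)·P⁻¹ = [[−8, 0], [8, 27]] · [[−1, 0], [−1, −1]] = [[8, 0], [−35, −27]].

−27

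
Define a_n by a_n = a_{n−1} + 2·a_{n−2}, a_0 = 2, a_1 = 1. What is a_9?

511

With companion matrix Q = [[1, 2], [1, 0]], [a_n, a_{n−1}]ᵀ = Q·[a_{n−1}, a_{n−2}]ᵀ, so [a_9, a_8]ᵀ = Q⁸·[a_1, a_0]ᵀ.
Q⁸ = [[171, 170], [85, 86]], giving [a_9, a_8]ᵀ = [[511], [257]].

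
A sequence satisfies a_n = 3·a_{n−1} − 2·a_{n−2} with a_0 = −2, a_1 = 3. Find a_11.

With companion matrix Q = [[3, −2], [1, 0]], [a_n, a_{n−1}]ᵀ = Q·[a_{n−1}, a_{n−2}]ᵀ, so [a_11, a_10]ᵀ = Q¹⁰·[a_1, a_0]ᵀ.
Q¹⁰ = [[2047, −2046], [1023, −1022]], giving [a_11, a_10]ᵀ = [[10233], [5113]].

10233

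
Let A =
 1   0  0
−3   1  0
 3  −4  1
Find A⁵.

A = I + N where N = [[0, 0, 0], [−3, 0, 0], [3, −4, 0]] is strictly lower-triangular, so N³ = 0.
(I + N)⁵ = I + 5·N + 10·N² = [[1, 0, 0], [−15, 1, 0], [135, −20, 1]].

[[1, 0, 0], [−15, 1, 0], [135, −20, 1]]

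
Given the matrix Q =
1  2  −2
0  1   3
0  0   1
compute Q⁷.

Q = I + N where N = [[0, 2, −2], [0, 0, 3], [0, 0, 0]] is strictly upper-triangular, so N³ = 0.
(I + N)⁷ = I + 7·N + 21·N² = [[1, 14, 112], [0, 1, 21], [0, 0, 1]].

[[1, 14, 112], [0, 1, 21], [0, 0, 1]]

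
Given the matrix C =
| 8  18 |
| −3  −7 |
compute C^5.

[[98, 198], [−33, −67]]

tr C = 1 and det C = −2, so the characteristic polynomial is λ² − (1)λ + (−2) with roots 2 and −1.
Eigenvectors give P = [[3, 2], [−1, −1]] with P⁻¹ = [[1, 2], [−1, −3]], and C = P·diag(2, −1)·P⁻¹.
Then C^5 = P·diag(32, −1)·P⁻¹ = [[96, −2], [−32, 1]] · [[1, 2], [−1, −3]] = [[98, 198], [−33, −67]].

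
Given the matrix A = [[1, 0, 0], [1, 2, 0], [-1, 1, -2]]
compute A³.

A² = [[1, 0, 0], [3, 4, 0], [2, 0, 4]]
A³ = [[1, 0, 0], [7, 8, 0], [-2, 4, -8]]

[[1, 0, 0], [7, 8, 0], [-2, 4, -8]]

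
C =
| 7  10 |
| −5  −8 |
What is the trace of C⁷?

−2059

tr C = −1 and det C = −6, so the characteristic polynomial is λ² − (−1)λ + (−6) with roots −3 and 2.
Eigenvectors give P = [[−1, −2], [1, 1]] with P⁻¹ = [[1, 2], [−1, −1]], and C = P·diag(−3, 2)·P⁻¹.
Then C⁷ = P·diag(−2187, 128)·P⁻¹ = [[2187, −256], [−2187, 128]] · [[1, 2], [−1, −1]] = [[2443, 4630], [−2315, −4502]].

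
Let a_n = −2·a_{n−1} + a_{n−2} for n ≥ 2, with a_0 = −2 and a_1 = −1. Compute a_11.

With companion matrix M = [[−2, 1], [1, 0]], [a_n, a_{n−1}]ᵀ = M·[a_{n−1}, a_{n−2}]ᵀ, so [a_11, a_10]ᵀ = M¹⁰·[a_1, a_0]ᵀ.
M¹⁰ = [[5741, −2378], [−2378, 985]], giving [a_11, a_10]ᵀ = [[−985], [408]].

−985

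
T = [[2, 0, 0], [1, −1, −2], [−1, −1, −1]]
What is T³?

[[8, 0, 0], [5, −7, −10], [−5, −5, −7]]

T² = [[4, 0, 0], [3, 3, 4], [−2, 2, 3]]
T³ = [[8, 0, 0], [5, −7, −10], [−5, −5, −7]]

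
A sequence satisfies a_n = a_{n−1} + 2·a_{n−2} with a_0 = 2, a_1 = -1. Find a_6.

With companion matrix M = [[1, 2], [1, 0]], [a_n, a_{n−1}]ᵀ = M·[a_{n−1}, a_{n−2}]ᵀ, so [a_6, a_5]ᵀ = M^5·[a_1, a_0]ᵀ.
M^5 = [[21, 22], [11, 10]], giving [a_6, a_5]ᵀ = [[23], [9]].

23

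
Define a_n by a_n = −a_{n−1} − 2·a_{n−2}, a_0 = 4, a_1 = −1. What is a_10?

With companion matrix T = [[−1, −2], [1, 0]], [a_n, a_{n−1}]ᵀ = T·[a_{n−1}, a_{n−2}]ᵀ, so [a_10, a_9]ᵀ = T⁹·[a_1, a_0]ᵀ.
T⁹ = [[11, 34], [−17, −6]], giving [a_10, a_9]ᵀ = [[125], [−7]].

125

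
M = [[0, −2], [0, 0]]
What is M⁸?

M is strictly triangular, hence nilpotent: M² = 0, so M⁸ = 0.

[[0, 0], [0, 0]]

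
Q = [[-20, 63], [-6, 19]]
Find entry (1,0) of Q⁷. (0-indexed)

-258

tr Q = -1 and det Q = -2, so the characteristic polynomial is λ² − (-1)λ + (-2) with roots -2 and 1.
Eigenvectors give P = [[7, -3], [2, -1]] with P⁻¹ = [[1, -3], [2, -7]], and Q = P·diag(-2, 1)·P⁻¹.
Then Q⁷ = P·diag(-128, 1)·P⁻¹ = [[-896, -3], [-256, -1]] · [[1, -3], [2, -7]] = [[-902, 2709], [-258, 775]].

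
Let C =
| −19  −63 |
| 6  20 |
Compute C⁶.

[[−377, −1323], [126, 442]]

tr C = 1 and det C = −2, so the characteristic polynomial is λ² − (1)λ + (−2) with roots −1 and 2.
Eigenvectors give P = [[−7, −3], [2, 1]] with P⁻¹ = [[−1, −3], [2, 7]], and C = P·diag(−1, 2)·P⁻¹.
Then C⁶ = P·diag(1, 64)·P⁻¹ = [[−7, −192], [2, 64]] · [[−1, −3], [2, 7]] = [[−377, −1323], [126, 442]].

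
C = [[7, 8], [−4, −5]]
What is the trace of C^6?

730

tr C = 2 and det C = −3, so the characteristic polynomial is λ² − (2)λ + (−3) with roots −1 and 3.
Eigenvectors give P = [[−1, 2], [1, −1]] with P⁻¹ = [[1, 2], [1, 1]], and C = P·diag(−1, 3)·P⁻¹.
Then C^6 = P·diag(1, 729)·P⁻¹ = [[−1, 1458], [1, −729]] · [[1, 2], [1, 1]] = [[1457, 1456], [−728, −727]].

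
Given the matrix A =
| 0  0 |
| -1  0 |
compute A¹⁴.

[[0, 0], [0, 0]]

A is strictly triangular, hence nilpotent: A² = 0, so A¹⁴ = 0.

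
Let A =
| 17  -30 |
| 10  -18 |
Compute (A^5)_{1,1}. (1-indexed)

857

tr A = -1 and det A = -6, so the characteristic polynomial is λ² − (-1)λ + (-6) with roots 2 and -3.
Eigenvectors give P = [[2, 3], [1, 2]] with P⁻¹ = [[2, -3], [-1, 2]], and A = P·diag(2, -3)·P⁻¹.
Then A^5 = P·diag(32, -243)·P⁻¹ = [[64, -729], [32, -486]] · [[2, -3], [-1, 2]] = [[857, -1650], [550, -1068]].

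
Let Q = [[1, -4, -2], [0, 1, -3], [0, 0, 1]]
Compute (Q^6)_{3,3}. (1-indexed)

1

Q = I + N where N = [[0, -4, -2], [0, 0, -3], [0, 0, 0]] is strictly upper-triangular, so N^3 = 0.
(I + N)^6 = I + 6·N + 15·N^2 = [[1, -24, 168], [0, 1, -18], [0, 0, 1]].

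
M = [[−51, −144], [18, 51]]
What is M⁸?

tr M = 0 and det M = −9, so the characteristic polynomial is λ² − (0)λ + (−9) with roots −3 and 3.
Eigenvectors give P = [[−3, −8], [1, 3]] with P⁻¹ = [[−3, −8], [1, 3]], and M = P·diag(−3, 3)·P⁻¹.
Then M⁸ = P·diag(6561, 6561)·P⁻¹ = [[−19683, −52488], [6561, 19683]] · [[−3, −8], [1, 3]] = [[6561, 0], [0, 6561]].

[[6561, 0], [0, 6561]]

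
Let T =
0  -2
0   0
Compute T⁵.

[[0, 0], [0, 0]]

T is strictly triangular, hence nilpotent: T² = 0, so T⁵ = 0.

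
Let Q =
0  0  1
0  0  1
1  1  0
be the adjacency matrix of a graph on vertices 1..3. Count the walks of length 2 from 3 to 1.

The number of length-2 walks from vertex 3 to vertex 1 is entry (3,1) of Q², where Q is the adjacency matrix.
Q² = [[1, 1, 0], [1, 1, 0], [0, 0, 2]]

0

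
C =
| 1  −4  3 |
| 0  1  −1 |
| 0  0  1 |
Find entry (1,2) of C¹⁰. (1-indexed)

C = I + N where N = [[0, −4, 3], [0, 0, −1], [0, 0, 0]] is strictly upper-triangular, so N³ = 0.
(I + N)¹⁰ = I + 10·N + 45·N² = [[1, −40, 210], [0, 1, −10], [0, 0, 1]].

−40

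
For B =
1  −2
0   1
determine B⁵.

[[1, −10], [0, 1]]

B = I + N where N = [[0, −2], [0, 0]] is strictly upper-triangular, so N² = 0.
(I + N)⁵ = I + 5·N = [[1, −10], [0, 1]].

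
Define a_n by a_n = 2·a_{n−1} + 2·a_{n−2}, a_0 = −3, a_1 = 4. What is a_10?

With companion matrix M = [[2, 2], [1, 0]], [a_n, a_{n−1}]ᵀ = M·[a_{n−1}, a_{n−2}]ᵀ, so [a_10, a_9]ᵀ = M^9·[a_1, a_0]ᵀ.
M^9 = [[6688, 4896], [2448, 1792]], giving [a_10, a_9]ᵀ = [[12064], [4416]].

12064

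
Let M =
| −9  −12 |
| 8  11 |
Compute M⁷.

[[−4377, −6564], [4376, 6563]]

tr M = 2 and det M = −3, so the characteristic polynomial is λ² − (2)λ + (−3) with roots −1 and 3.
Eigenvectors give P = [[3, −1], [−2, 1]] with P⁻¹ = [[1, 1], [2, 3]], and M = P·diag(−1, 3)·P⁻¹.
Then M⁷ = P·diag(−1, 2187)·P⁻¹ = [[−3, −2187], [2, 2187]] · [[1, 1], [2, 3]] = [[−4377, −6564], [4376, 6563]].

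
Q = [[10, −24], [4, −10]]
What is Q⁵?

tr Q = 0 and det Q = −4, so the characteristic polynomial is λ² − (0)λ + (−4) with roots 2 and −2.
Eigenvectors give P = [[3, 2], [1, 1]] with P⁻¹ = [[1, −2], [−1, 3]], and Q = P·diag(2, −2)·P⁻¹.
Then Q⁵ = P·diag(32, −32)·P⁻¹ = [[96, −64], [32, −32]] · [[1, −2], [−1, 3]] = [[160, −384], [64, −160]].

[[160, −384], [64, −160]]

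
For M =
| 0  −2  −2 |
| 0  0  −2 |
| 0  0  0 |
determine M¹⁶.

[[0, 0, 0], [0, 0, 0], [0, 0, 0]]

M is strictly triangular, hence nilpotent: M³ = 0, so M¹⁶ = 0.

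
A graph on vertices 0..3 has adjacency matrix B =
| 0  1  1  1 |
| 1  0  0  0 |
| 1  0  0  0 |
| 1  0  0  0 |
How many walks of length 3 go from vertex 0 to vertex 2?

3

The number of length-3 walks from vertex 0 to vertex 2 is entry (0,2) of B³, where B is the adjacency matrix.
B² = [[3, 0, 0, 0], [0, 1, 1, 1], [0, 1, 1, 1], [0, 1, 1, 1]]
B³ = [[0, 3, 3, 3], [3, 0, 0, 0], [3, 0, 0, 0], [3, 0, 0, 0]]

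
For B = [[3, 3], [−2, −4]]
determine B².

[[3, −3], [2, 10]]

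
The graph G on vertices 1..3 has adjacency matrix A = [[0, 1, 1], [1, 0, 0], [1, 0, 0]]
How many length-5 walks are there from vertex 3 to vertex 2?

0

The number of length-5 walks from vertex 3 to vertex 2 is entry (3,2) of A⁵, where A is the adjacency matrix.
A² = [[2, 0, 0], [0, 1, 1], [0, 1, 1]]
A³ = [[0, 2, 2], [2, 0, 0], [2, 0, 0]]
A⁴ = [[4, 0, 0], [0, 2, 2], [0, 2, 2]]
A⁵ = [[0, 4, 4], [4, 0, 0], [4, 0, 0]]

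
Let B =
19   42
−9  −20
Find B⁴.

tr B = −1 and det B = −2, so the characteristic polynomial is λ² − (−1)λ + (−2) with roots 1 and −2.
Eigenvectors give P = [[7, −2], [−3, 1]] with P⁻¹ = [[1, 2], [3, 7]], and B = P·diag(1, −2)·P⁻¹.
Then B⁴ = P·diag(1, 16)·P⁻¹ = [[7, −32], [−3, 16]] · [[1, 2], [3, 7]] = [[−89, −210], [45, 106]].

[[−89, −210], [45, 106]]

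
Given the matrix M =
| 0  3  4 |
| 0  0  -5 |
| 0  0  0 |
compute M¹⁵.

[[0, 0, 0], [0, 0, 0], [0, 0, 0]]

M is strictly triangular, hence nilpotent: M³ = 0, so M¹⁵ = 0.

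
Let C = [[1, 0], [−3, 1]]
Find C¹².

C = I + N where N = [[0, 0], [−3, 0]] is strictly lower-triangular, so N² = 0.
(I + N)¹² = I + 12·N = [[1, 0], [−36, 1]].

[[1, 0], [−36, 1]]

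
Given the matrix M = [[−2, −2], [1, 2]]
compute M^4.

M^2 = [[2, 0], [0, 2]]
M^3 = [[−4, −4], [2, 4]]
M^4 = [[4, 0], [0, 4]]

[[4, 0], [0, 4]]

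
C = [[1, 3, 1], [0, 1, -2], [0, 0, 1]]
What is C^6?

C = I + N where N = [[0, 3, 1], [0, 0, -2], [0, 0, 0]] is strictly upper-triangular, so N^3 = 0.
(I + N)^6 = I + 6·N + 15·N^2 = [[1, 18, -84], [0, 1, -12], [0, 0, 1]].

[[1, 18, -84], [0, 1, -12], [0, 0, 1]]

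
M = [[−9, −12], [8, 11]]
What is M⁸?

[[−13119, −19680], [13120, 19681]]

tr M = 2 and det M = −3, so the characteristic polynomial is λ² − (2)λ + (−3) with roots −1 and 3.
Eigenvectors give P = [[3, −1], [−2, 1]] with P⁻¹ = [[1, 1], [2, 3]], and M = P·diag(−1, 3)·P⁻¹.
Then M⁸ = P·diag(1, 6561)·P⁻¹ = [[3, −6561], [−2, 6561]] · [[1, 1], [2, 3]] = [[−13119, −19680], [13120, 19681]].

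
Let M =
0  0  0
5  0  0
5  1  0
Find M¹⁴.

M is strictly triangular, hence nilpotent: M³ = 0, so M¹⁴ = 0.

[[0, 0, 0], [0, 0, 0], [0, 0, 0]]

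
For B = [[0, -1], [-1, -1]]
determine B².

[[1, 1], [1, 2]]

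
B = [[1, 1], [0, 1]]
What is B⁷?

[[1, 7], [0, 1]]

B = I + N where N = [[0, 1], [0, 0]] is strictly upper-triangular, so N² = 0.
(I + N)⁷ = I + 7·N = [[1, 7], [0, 1]].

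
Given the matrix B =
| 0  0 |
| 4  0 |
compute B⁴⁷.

B is strictly triangular, hence nilpotent: B² = 0, so B⁴⁷ = 0.

[[0, 0], [0, 0]]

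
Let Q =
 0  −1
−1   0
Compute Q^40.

Q² = I (check: tr Q = 0 and det Q = −1), so Q^40 = I since 40 is even.

[[1, 0], [0, 1]]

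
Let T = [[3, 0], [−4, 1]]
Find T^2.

[[9, 0], [−16, 1]]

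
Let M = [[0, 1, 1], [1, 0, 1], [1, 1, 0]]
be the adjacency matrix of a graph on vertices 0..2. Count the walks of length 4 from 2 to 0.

The number of length-4 walks from vertex 2 to vertex 0 is entry (2,0) of M⁴, where M is the adjacency matrix.
M² = [[2, 1, 1], [1, 2, 1], [1, 1, 2]]
M³ = [[2, 3, 3], [3, 2, 3], [3, 3, 2]]
M⁴ = [[6, 5, 5], [5, 6, 5], [5, 5, 6]]

5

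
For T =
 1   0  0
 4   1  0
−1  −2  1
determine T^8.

[[1, 0, 0], [32, 1, 0], [−232, −16, 1]]

T = I + N where N = [[0, 0, 0], [4, 0, 0], [−1, −2, 0]] is strictly lower-triangular, so N^3 = 0.
(I + N)^8 = I + 8·N + 28·N^2 = [[1, 0, 0], [32, 1, 0], [−232, −16, 1]].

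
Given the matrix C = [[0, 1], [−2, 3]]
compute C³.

[[−6, 7], [−14, 15]]

tr C = 3 and det C = 2, so the characteristic polynomial is λ² − (3)λ + (2) with roots 2 and 1.
Eigenvectors give P = [[1, 1], [2, 1]] with P⁻¹ = [[−1, 1], [2, −1]], and C = P·diag(2, 1)·P⁻¹.
Then C³ = P·diag(8, 1)·P⁻¹ = [[8, 1], [16, 1]] · [[−1, 1], [2, −1]] = [[−6, 7], [−14, 15]].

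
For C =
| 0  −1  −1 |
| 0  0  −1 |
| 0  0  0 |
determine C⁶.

[[0, 0, 0], [0, 0, 0], [0, 0, 0]]

C is strictly triangular, hence nilpotent: C³ = 0, so C⁶ = 0.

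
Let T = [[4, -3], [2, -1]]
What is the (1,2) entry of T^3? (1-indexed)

tr T = 3 and det T = 2, so the characteristic polynomial is λ² − (3)λ + (2) with roots 1 and 2.
Eigenvectors give P = [[-1, 3], [-1, 2]] with P⁻¹ = [[2, -3], [1, -1]], and T = P·diag(1, 2)·P⁻¹.
Then T^3 = P·diag(1, 8)·P⁻¹ = [[-1, 24], [-1, 16]] · [[2, -3], [1, -1]] = [[22, -21], [14, -13]].

-21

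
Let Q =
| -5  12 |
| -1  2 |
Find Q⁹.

tr Q = -3 and det Q = 2, so the characteristic polynomial is λ² − (-3)λ + (2) with roots -2 and -1.
Eigenvectors give P = [[4, -3], [1, -1]] with P⁻¹ = [[1, -3], [1, -4]], and Q = P·diag(-2, -1)·P⁻¹.
Then Q⁹ = P·diag(-512, -1)·P⁻¹ = [[-2048, 3], [-512, 1]] · [[1, -3], [1, -4]] = [[-2045, 6132], [-511, 1532]].

[[-2045, 6132], [-511, 1532]]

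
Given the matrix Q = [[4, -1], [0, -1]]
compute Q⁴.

[[256, -51], [0, 1]]

Q² = [[16, -3], [0, 1]]
Q³ = [[64, -13], [0, -1]]
Q⁴ = [[256, -51], [0, 1]]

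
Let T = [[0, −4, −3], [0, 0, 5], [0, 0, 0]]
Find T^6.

T is strictly triangular, hence nilpotent: T^3 = 0, so T^6 = 0.

[[0, 0, 0], [0, 0, 0], [0, 0, 0]]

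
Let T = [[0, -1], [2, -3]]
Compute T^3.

[[6, -7], [14, -15]]

tr T = -3 and det T = 2, so the characteristic polynomial is λ² − (-3)λ + (2) with roots -2 and -1.
Eigenvectors give P = [[-1, 1], [-2, 1]] with P⁻¹ = [[1, -1], [2, -1]], and T = P·diag(-2, -1)·P⁻¹.
Then T^3 = P·diag(-8, -1)·P⁻¹ = [[8, -1], [16, -1]] · [[1, -1], [2, -1]] = [[6, -7], [14, -15]].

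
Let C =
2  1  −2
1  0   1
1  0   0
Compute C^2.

[[3, 2, −3], [3, 1, −2], [2, 1, −2]]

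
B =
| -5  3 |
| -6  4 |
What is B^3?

[[-17, 9], [-18, 10]]

tr B = -1 and det B = -2, so the characteristic polynomial is λ² − (-1)λ + (-2) with roots -2 and 1.
Eigenvectors give P = [[1, -1], [1, -2]] with P⁻¹ = [[2, -1], [1, -1]], and B = P·diag(-2, 1)·P⁻¹.
Then B^3 = P·diag(-8, 1)·P⁻¹ = [[-8, -1], [-8, -2]] · [[2, -1], [1, -1]] = [[-17, 9], [-18, 10]].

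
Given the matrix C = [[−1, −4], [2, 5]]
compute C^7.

tr C = 4 and det C = 3, so the characteristic polynomial is λ² − (4)λ + (3) with roots 1 and 3.
Eigenvectors give P = [[−2, −1], [1, 1]] with P⁻¹ = [[−1, −1], [1, 2]], and C = P·diag(1, 3)·P⁻¹.
Then C^7 = P·diag(1, 2187)·P⁻¹ = [[−2, −2187], [1, 2187]] · [[−1, −1], [1, 2]] = [[−2185, −4372], [2186, 4373]].

[[−2185, −4372], [2186, 4373]]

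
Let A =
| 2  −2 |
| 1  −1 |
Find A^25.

[[2, −2], [1, −1]]

A² = A (a projection; rank 1, trace 1), so A^25 = A.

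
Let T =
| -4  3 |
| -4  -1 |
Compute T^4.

T^2 = [[4, -15], [20, -11]]
T^3 = [[44, 27], [-36, 71]]
T^4 = [[-284, 105], [-140, -179]]

[[-284, 105], [-140, -179]]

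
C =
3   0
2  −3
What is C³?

C² = [[9, 0], [0, 9]]
C³ = [[27, 0], [18, −27]]

[[27, 0], [18, −27]]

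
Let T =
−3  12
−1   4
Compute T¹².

T² = T (a projection; rank 1, trace 1), so T¹² = T.

[[−3, 12], [−1, 4]]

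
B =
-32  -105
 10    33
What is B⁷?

tr B = 1 and det B = -6, so the characteristic polynomial is λ² − (1)λ + (-6) with roots -2 and 3.
Eigenvectors give P = [[7, -3], [-2, 1]] with P⁻¹ = [[1, 3], [2, 7]], and B = P·diag(-2, 3)·P⁻¹.
Then B⁷ = P·diag(-128, 2187)·P⁻¹ = [[-896, -6561], [256, 2187]] · [[1, 3], [2, 7]] = [[-14018, -48615], [4630, 16077]].

[[-14018, -48615], [4630, 16077]]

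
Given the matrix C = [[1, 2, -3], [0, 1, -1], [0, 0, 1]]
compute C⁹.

[[1, 18, -99], [0, 1, -9], [0, 0, 1]]

C = I + N where N = [[0, 2, -3], [0, 0, -1], [0, 0, 0]] is strictly upper-triangular, so N³ = 0.
(I + N)⁹ = I + 9·N + 36·N² = [[1, 18, -99], [0, 1, -9], [0, 0, 1]].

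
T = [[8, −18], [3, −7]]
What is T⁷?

tr T = 1 and det T = −2, so the characteristic polynomial is λ² − (1)λ + (−2) with roots −1 and 2.
Eigenvectors give P = [[2, 3], [1, 1]] with P⁻¹ = [[−1, 3], [1, −2]], and T = P·diag(−1, 2)·P⁻¹.
Then T⁷ = P·diag(−1, 128)·P⁻¹ = [[−2, 384], [−1, 128]] · [[−1, 3], [1, −2]] = [[386, −774], [129, −259]].

[[386, −774], [129, −259]]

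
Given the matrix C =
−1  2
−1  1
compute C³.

[[1, −2], [1, −1]]

C² = [[−1, 0], [0, −1]]
C³ = [[1, −2], [1, −1]]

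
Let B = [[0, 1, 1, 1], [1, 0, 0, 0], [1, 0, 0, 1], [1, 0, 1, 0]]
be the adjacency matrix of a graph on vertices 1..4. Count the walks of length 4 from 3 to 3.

7

The number of length-4 walks from vertex 3 to vertex 3 is entry (3,3) of B⁴, where B is the adjacency matrix.
B² = [[3, 0, 1, 1], [0, 1, 1, 1], [1, 1, 2, 1], [1, 1, 1, 2]]
B³ = [[2, 3, 4, 4], [3, 0, 1, 1], [4, 1, 2, 3], [4, 1, 3, 2]]
B⁴ = [[11, 2, 6, 6], [2, 3, 4, 4], [6, 4, 7, 6], [6, 4, 6, 7]]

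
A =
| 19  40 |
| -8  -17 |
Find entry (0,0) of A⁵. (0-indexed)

1219

tr A = 2 and det A = -3, so the characteristic polynomial is λ² − (2)λ + (-3) with roots 3 and -1.
Eigenvectors give P = [[5, 2], [-2, -1]] with P⁻¹ = [[1, 2], [-2, -5]], and A = P·diag(3, -1)·P⁻¹.
Then A⁵ = P·diag(243, -1)·P⁻¹ = [[1215, -2], [-486, 1]] · [[1, 2], [-2, -5]] = [[1219, 2440], [-488, -977]].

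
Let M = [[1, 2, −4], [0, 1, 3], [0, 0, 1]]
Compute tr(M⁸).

3

M = I + N where N = [[0, 2, −4], [0, 0, 3], [0, 0, 0]] is strictly upper-triangular, so N³ = 0.
(I + N)⁸ = I + 8·N + 28·N² = [[1, 16, 136], [0, 1, 24], [0, 0, 1]].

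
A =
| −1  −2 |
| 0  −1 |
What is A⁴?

[[1, 8], [0, 1]]

A² = [[1, 4], [0, 1]]
A³ = [[−1, −6], [0, −1]]
A⁴ = [[1, 8], [0, 1]]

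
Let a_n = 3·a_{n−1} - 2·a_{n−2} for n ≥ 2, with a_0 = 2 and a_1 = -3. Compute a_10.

With companion matrix Q = [[3, -2], [1, 0]], [a_n, a_{n−1}]ᵀ = Q·[a_{n−1}, a_{n−2}]ᵀ, so [a_10, a_9]ᵀ = Q⁹·[a_1, a_0]ᵀ.
Q⁹ = [[1023, -1022], [511, -510]], giving [a_10, a_9]ᵀ = [[-5113], [-2553]].

-5113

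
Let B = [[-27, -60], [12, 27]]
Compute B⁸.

tr B = 0 and det B = -9, so the characteristic polynomial is λ² − (0)λ + (-9) with roots 3 and -3.
Eigenvectors give P = [[-2, 5], [1, -2]] with P⁻¹ = [[2, 5], [1, 2]], and B = P·diag(3, -3)·P⁻¹.
Then B⁸ = P·diag(6561, 6561)·P⁻¹ = [[-13122, 32805], [6561, -13122]] · [[2, 5], [1, 2]] = [[6561, 0], [0, 6561]].

[[6561, 0], [0, 6561]]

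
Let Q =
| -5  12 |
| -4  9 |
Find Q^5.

tr Q = 4 and det Q = 3, so the characteristic polynomial is λ² − (4)λ + (3) with roots 3 and 1.
Eigenvectors give P = [[-3, -2], [-2, -1]] with P⁻¹ = [[1, -2], [-2, 3]], and Q = P·diag(3, 1)·P⁻¹.
Then Q^5 = P·diag(243, 1)·P⁻¹ = [[-729, -2], [-486, -1]] · [[1, -2], [-2, 3]] = [[-725, 1452], [-484, 969]].

[[-725, 1452], [-484, 969]]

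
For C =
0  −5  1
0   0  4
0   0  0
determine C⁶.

C is strictly triangular, hence nilpotent: C³ = 0, so C⁶ = 0.

[[0, 0, 0], [0, 0, 0], [0, 0, 0]]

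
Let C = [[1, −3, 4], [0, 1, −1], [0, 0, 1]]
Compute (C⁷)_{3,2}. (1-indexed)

0

C = I + N where N = [[0, −3, 4], [0, 0, −1], [0, 0, 0]] is strictly upper-triangular, so N³ = 0.
(I + N)⁷ = I + 7·N + 21·N² = [[1, −21, 91], [0, 1, −7], [0, 0, 1]].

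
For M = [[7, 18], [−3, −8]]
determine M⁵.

[[67, 198], [−33, −98]]

tr M = −1 and det M = −2, so the characteristic polynomial is λ² − (−1)λ + (−2) with roots −2 and 1.
Eigenvectors give P = [[2, −3], [−1, 1]] with P⁻¹ = [[−1, −3], [−1, −2]], and M = P·diag(−2, 1)·P⁻¹.
Then M⁵ = P·diag(−32, 1)·P⁻¹ = [[−64, −3], [32, 1]] · [[−1, −3], [−1, −2]] = [[67, 198], [−33, −98]].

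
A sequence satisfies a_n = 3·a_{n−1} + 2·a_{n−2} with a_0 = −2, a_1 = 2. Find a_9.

With companion matrix A = [[3, 2], [1, 0]], [a_n, a_{n−1}]ᵀ = A·[a_{n−1}, a_{n−2}]ᵀ, so [a_9, a_8]ᵀ = A⁸·[a_1, a_0]ᵀ.
A⁸ = [[22363, 12558], [6279, 3526]], giving [a_9, a_8]ᵀ = [[19610], [5506]].

19610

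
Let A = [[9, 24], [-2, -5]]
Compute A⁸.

[[26241, 78720], [-6560, -19679]]

tr A = 4 and det A = 3, so the characteristic polynomial is λ² − (4)λ + (3) with roots 1 and 3.
Eigenvectors give P = [[-3, 4], [1, -1]] with P⁻¹ = [[1, 4], [1, 3]], and A = P·diag(1, 3)·P⁻¹.
Then A⁸ = P·diag(1, 6561)·P⁻¹ = [[-3, 26244], [1, -6561]] · [[1, 4], [1, 3]] = [[26241, 78720], [-6560, -19679]].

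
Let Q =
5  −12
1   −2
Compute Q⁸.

tr Q = 3 and det Q = 2, so the characteristic polynomial is λ² − (3)λ + (2) with roots 2 and 1.
Eigenvectors give P = [[4, −3], [1, −1]] with P⁻¹ = [[1, −3], [1, −4]], and Q = P·diag(2, 1)·P⁻¹.
Then Q⁸ = P·diag(256, 1)·P⁻¹ = [[1024, −3], [256, −1]] · [[1, −3], [1, −4]] = [[1021, −3060], [255, −764]].

[[1021, −3060], [255, −764]]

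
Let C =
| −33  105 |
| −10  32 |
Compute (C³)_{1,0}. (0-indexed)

−70

tr C = −1 and det C = −6, so the characteristic polynomial is λ² − (−1)λ + (−6) with roots 2 and −3.
Eigenvectors give P = [[−3, −7], [−1, −2]] with P⁻¹ = [[2, −7], [−1, 3]], and C = P·diag(2, −3)·P⁻¹.
Then C³ = P·diag(8, −27)·P⁻¹ = [[−24, 189], [−8, 54]] · [[2, −7], [−1, 3]] = [[−237, 735], [−70, 218]].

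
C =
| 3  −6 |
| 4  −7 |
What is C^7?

tr C = −4 and det C = 3, so the characteristic polynomial is λ² − (−4)λ + (3) with roots −1 and −3.
Eigenvectors give P = [[3, 1], [2, 1]] with P⁻¹ = [[1, −1], [−2, 3]], and C = P·diag(−1, −3)·P⁻¹.
Then C^7 = P·diag(−1, −2187)·P⁻¹ = [[−3, −2187], [−2, −2187]] · [[1, −1], [−2, 3]] = [[4371, −6558], [4372, −6559]].

[[4371, −6558], [4372, −6559]]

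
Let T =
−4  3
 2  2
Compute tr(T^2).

32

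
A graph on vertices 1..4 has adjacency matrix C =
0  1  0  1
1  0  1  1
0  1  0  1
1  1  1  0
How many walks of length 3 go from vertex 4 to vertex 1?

5

The number of length-3 walks from vertex 4 to vertex 1 is entry (4,1) of C³, where C is the adjacency matrix.
C² = [[2, 1, 2, 1], [1, 3, 1, 2], [2, 1, 2, 1], [1, 2, 1, 3]]
C³ = [[2, 5, 2, 5], [5, 4, 5, 5], [2, 5, 2, 5], [5, 5, 5, 4]]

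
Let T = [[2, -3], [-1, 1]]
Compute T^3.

[[23, -30], [-10, 13]]

T^2 = [[7, -9], [-3, 4]]
T^3 = [[23, -30], [-10, 13]]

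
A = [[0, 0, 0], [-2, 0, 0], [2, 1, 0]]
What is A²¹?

[[0, 0, 0], [0, 0, 0], [0, 0, 0]]

A is strictly triangular, hence nilpotent: A³ = 0, so A²¹ = 0.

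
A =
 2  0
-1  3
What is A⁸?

[[256, 0], [-6305, 6561]]

tr A = 5 and det A = 6, so the characteristic polynomial is λ² − (5)λ + (6) with roots 2 and 3.
Eigenvectors give P = [[1, 0], [1, -1]] with P⁻¹ = [[1, 0], [1, -1]], and A = P·diag(2, 3)·P⁻¹.
Then A⁸ = P·diag(256, 6561)·P⁻¹ = [[256, 0], [256, -6561]] · [[1, 0], [1, -1]] = [[256, 0], [-6305, 6561]].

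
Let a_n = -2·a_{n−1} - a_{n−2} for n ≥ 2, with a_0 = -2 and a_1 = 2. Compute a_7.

2

With companion matrix B = [[-2, -1], [1, 0]], [a_n, a_{n−1}]ᵀ = B·[a_{n−1}, a_{n−2}]ᵀ, so [a_7, a_6]ᵀ = B⁶·[a_1, a_0]ᵀ.
B⁶ = [[7, 6], [-6, -5]], giving [a_7, a_6]ᵀ = [[2], [-2]].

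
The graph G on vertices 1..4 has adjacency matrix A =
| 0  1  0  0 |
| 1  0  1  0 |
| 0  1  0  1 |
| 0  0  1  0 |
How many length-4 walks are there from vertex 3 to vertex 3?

The number of length-4 walks from vertex 3 to vertex 3 is entry (3,3) of A⁴, where A is the adjacency matrix.
A² = [[1, 0, 1, 0], [0, 2, 0, 1], [1, 0, 2, 0], [0, 1, 0, 1]]
A³ = [[0, 2, 0, 1], [2, 0, 3, 0], [0, 3, 0, 2], [1, 0, 2, 0]]
A⁴ = [[2, 0, 3, 0], [0, 5, 0, 3], [3, 0, 5, 0], [0, 3, 0, 2]]

5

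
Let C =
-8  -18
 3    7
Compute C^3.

tr C = -1 and det C = -2, so the characteristic polynomial is λ² − (-1)λ + (-2) with roots -2 and 1.
Eigenvectors give P = [[3, -2], [-1, 1]] with P⁻¹ = [[1, 2], [1, 3]], and C = P·diag(-2, 1)·P⁻¹.
Then C^3 = P·diag(-8, 1)·P⁻¹ = [[-24, -2], [8, 1]] · [[1, 2], [1, 3]] = [[-26, -54], [9, 19]].

[[-26, -54], [9, 19]]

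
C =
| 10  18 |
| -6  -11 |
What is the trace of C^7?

tr C = -1 and det C = -2, so the characteristic polynomial is λ² − (-1)λ + (-2) with roots 1 and -2.
Eigenvectors give P = [[-2, -3], [1, 2]] with P⁻¹ = [[-2, -3], [1, 2]], and C = P·diag(1, -2)·P⁻¹.
Then C^7 = P·diag(1, -128)·P⁻¹ = [[-2, 384], [1, -256]] · [[-2, -3], [1, 2]] = [[388, 774], [-258, -515]].

-127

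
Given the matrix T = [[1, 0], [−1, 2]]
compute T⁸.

tr T = 3 and det T = 2, so the characteristic polynomial is λ² − (3)λ + (2) with roots 2 and 1.
Eigenvectors give P = [[0, 1], [−1, 1]] with P⁻¹ = [[1, −1], [1, 0]], and T = P·diag(2, 1)·P⁻¹.
Then T⁸ = P·diag(256, 1)·P⁻¹ = [[0, 1], [−256, 1]] · [[1, −1], [1, 0]] = [[1, 0], [−255, 256]].

[[1, 0], [−255, 256]]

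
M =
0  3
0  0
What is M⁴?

[[0, 0], [0, 0]]

M is strictly triangular, hence nilpotent: M² = 0, so M⁴ = 0.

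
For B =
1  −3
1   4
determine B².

[[−2, −15], [5, 13]]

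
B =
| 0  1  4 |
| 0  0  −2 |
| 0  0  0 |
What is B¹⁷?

B is strictly triangular, hence nilpotent: B³ = 0, so B¹⁷ = 0.

[[0, 0, 0], [0, 0, 0], [0, 0, 0]]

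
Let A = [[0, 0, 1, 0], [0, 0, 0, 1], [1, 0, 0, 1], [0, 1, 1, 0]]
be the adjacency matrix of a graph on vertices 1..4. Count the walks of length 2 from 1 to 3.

0

The number of length-2 walks from vertex 1 to vertex 3 is entry (1,3) of A², where A is the adjacency matrix.
A² = [[1, 0, 0, 1], [0, 1, 1, 0], [0, 1, 2, 0], [1, 0, 0, 2]]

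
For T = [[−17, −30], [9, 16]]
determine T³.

[[−53, −90], [27, 46]]

tr T = −1 and det T = −2, so the characteristic polynomial is λ² − (−1)λ + (−2) with roots 1 and −2.
Eigenvectors give P = [[5, 2], [−3, −1]] with P⁻¹ = [[−1, −2], [3, 5]], and T = P·diag(1, −2)·P⁻¹.
Then T³ = P·diag(1, −8)·P⁻¹ = [[5, −16], [−3, 8]] · [[−1, −2], [3, 5]] = [[−53, −90], [27, 46]].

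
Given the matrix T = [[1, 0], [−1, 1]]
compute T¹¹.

[[1, 0], [−11, 1]]

T = I + N where N = [[0, 0], [−1, 0]] is strictly lower-triangular, so N² = 0.
(I + N)¹¹ = I + 11·N = [[1, 0], [−11, 1]].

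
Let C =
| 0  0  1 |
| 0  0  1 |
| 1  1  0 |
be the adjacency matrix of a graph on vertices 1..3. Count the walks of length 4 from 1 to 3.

The number of length-4 walks from vertex 1 to vertex 3 is entry (1,3) of C⁴, where C is the adjacency matrix.
C² = [[1, 1, 0], [1, 1, 0], [0, 0, 2]]
C³ = [[0, 0, 2], [0, 0, 2], [2, 2, 0]]
C⁴ = [[2, 2, 0], [2, 2, 0], [0, 0, 4]]

0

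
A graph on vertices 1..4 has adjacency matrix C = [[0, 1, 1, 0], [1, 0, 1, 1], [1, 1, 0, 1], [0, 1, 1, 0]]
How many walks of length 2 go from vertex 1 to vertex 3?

The number of length-2 walks from vertex 1 to vertex 3 is entry (1,3) of C^2, where C is the adjacency matrix.
C^2 = [[2, 1, 1, 2], [1, 3, 2, 1], [1, 2, 3, 1], [2, 1, 1, 2]]

1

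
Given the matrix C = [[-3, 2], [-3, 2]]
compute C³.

C² = [[3, -2], [3, -2]]
C³ = [[-3, 2], [-3, 2]]

[[-3, 2], [-3, 2]]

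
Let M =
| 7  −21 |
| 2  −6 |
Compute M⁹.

M² = M (a projection; rank 1, trace 1), so M⁹ = M.

[[7, −21], [2, −6]]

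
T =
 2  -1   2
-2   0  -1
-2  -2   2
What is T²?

[[2, -6, 9], [-2, 4, -6], [-4, -2, 2]]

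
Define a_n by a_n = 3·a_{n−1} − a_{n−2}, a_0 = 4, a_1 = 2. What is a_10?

3194

With companion matrix Q = [[3, −1], [1, 0]], [a_n, a_{n−1}]ᵀ = Q·[a_{n−1}, a_{n−2}]ᵀ, so [a_10, a_9]ᵀ = Q⁹·[a_1, a_0]ᵀ.
Q⁹ = [[6765, −2584], [2584, −987]], giving [a_10, a_9]ᵀ = [[3194], [1220]].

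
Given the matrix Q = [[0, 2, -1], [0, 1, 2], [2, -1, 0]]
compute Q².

[[-2, 3, 4], [4, -1, 2], [0, 3, -4]]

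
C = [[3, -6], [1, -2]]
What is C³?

C² = C (a projection; rank 1, trace 1), so C³ = C.

[[3, -6], [1, -2]]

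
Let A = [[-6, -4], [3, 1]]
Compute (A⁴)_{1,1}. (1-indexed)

276

tr A = -5 and det A = 6, so the characteristic polynomial is λ² − (-5)λ + (6) with roots -3 and -2.
Eigenvectors give P = [[4, 1], [-3, -1]] with P⁻¹ = [[1, 1], [-3, -4]], and A = P·diag(-3, -2)·P⁻¹.
Then A⁴ = P·diag(81, 16)·P⁻¹ = [[324, 16], [-243, -16]] · [[1, 1], [-3, -4]] = [[276, 260], [-195, -179]].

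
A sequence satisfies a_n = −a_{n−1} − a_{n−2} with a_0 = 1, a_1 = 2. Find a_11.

−3

With companion matrix Q = [[−1, −1], [1, 0]], [a_n, a_{n−1}]ᵀ = Q·[a_{n−1}, a_{n−2}]ᵀ, so [a_11, a_10]ᵀ = Q^10·[a_1, a_0]ᵀ.
Q^10 = [[−1, −1], [1, 0]], giving [a_11, a_10]ᵀ = [[−3], [2]].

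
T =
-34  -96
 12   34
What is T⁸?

tr T = 0 and det T = -4, so the characteristic polynomial is λ² − (0)λ + (-4) with roots -2 and 2.
Eigenvectors give P = [[3, 8], [-1, -3]] with P⁻¹ = [[3, 8], [-1, -3]], and T = P·diag(-2, 2)·P⁻¹.
Then T⁸ = P·diag(256, 256)·P⁻¹ = [[768, 2048], [-256, -768]] · [[3, 8], [-1, -3]] = [[256, 0], [0, 256]].

[[256, 0], [0, 256]]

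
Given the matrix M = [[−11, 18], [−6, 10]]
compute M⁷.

tr M = −1 and det M = −2, so the characteristic polynomial is λ² − (−1)λ + (−2) with roots 1 and −2.
Eigenvectors give P = [[−3, −2], [−2, −1]] with P⁻¹ = [[1, −2], [−2, 3]], and M = P·diag(1, −2)·P⁻¹.
Then M⁷ = P·diag(1, −128)·P⁻¹ = [[−3, 256], [−2, 128]] · [[1, −2], [−2, 3]] = [[−515, 774], [−258, 388]].

[[−515, 774], [−258, 388]]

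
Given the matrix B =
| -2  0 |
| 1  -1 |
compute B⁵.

tr B = -3 and det B = 2, so the characteristic polynomial is λ² − (-3)λ + (2) with roots -1 and -2.
Eigenvectors give P = [[0, 1], [1, -1]] with P⁻¹ = [[1, 1], [1, 0]], and B = P·diag(-1, -2)·P⁻¹.
Then B⁵ = P·diag(-1, -32)·P⁻¹ = [[0, -32], [-1, 32]] · [[1, 1], [1, 0]] = [[-32, 0], [31, -1]].

[[-32, 0], [31, -1]]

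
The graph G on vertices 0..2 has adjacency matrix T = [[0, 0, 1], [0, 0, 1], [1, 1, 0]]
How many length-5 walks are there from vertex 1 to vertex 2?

The number of length-5 walks from vertex 1 to vertex 2 is entry (1,2) of T⁵, where T is the adjacency matrix.
T² = [[1, 1, 0], [1, 1, 0], [0, 0, 2]]
T³ = [[0, 0, 2], [0, 0, 2], [2, 2, 0]]
T⁴ = [[2, 2, 0], [2, 2, 0], [0, 0, 4]]
T⁵ = [[0, 0, 4], [0, 0, 4], [4, 4, 0]]

4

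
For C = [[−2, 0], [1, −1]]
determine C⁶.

[[64, 0], [−63, 1]]

tr C = −3 and det C = 2, so the characteristic polynomial is λ² − (−3)λ + (2) with roots −1 and −2.
Eigenvectors give P = [[0, 1], [1, −1]] with P⁻¹ = [[1, 1], [1, 0]], and C = P·diag(−1, −2)·P⁻¹.
Then C⁶ = P·diag(1, 64)·P⁻¹ = [[0, 64], [1, −64]] · [[1, 1], [1, 0]] = [[64, 0], [−63, 1]].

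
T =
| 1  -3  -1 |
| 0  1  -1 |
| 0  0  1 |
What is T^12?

[[1, -36, 186], [0, 1, -12], [0, 0, 1]]

T = I + N where N = [[0, -3, -1], [0, 0, -1], [0, 0, 0]] is strictly upper-triangular, so N^3 = 0.
(I + N)^12 = I + 12·N + 66·N^2 = [[1, -36, 186], [0, 1, -12], [0, 0, 1]].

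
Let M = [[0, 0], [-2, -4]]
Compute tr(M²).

16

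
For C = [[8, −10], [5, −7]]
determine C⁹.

tr C = 1 and det C = −6, so the characteristic polynomial is λ² − (1)λ + (−6) with roots 3 and −2.
Eigenvectors give P = [[−2, −1], [−1, −1]] with P⁻¹ = [[−1, 1], [1, −2]], and C = P·diag(3, −2)·P⁻¹.
Then C⁹ = P·diag(19683, −512)·P⁻¹ = [[−39366, 512], [−19683, 512]] · [[−1, 1], [1, −2]] = [[39878, −40390], [20195, −20707]].

[[39878, −40390], [20195, −20707]]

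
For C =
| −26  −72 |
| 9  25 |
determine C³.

tr C = −1 and det C = −2, so the characteristic polynomial is λ² − (−1)λ + (−2) with roots 1 and −2.
Eigenvectors give P = [[−8, −3], [3, 1]] with P⁻¹ = [[1, 3], [−3, −8]], and C = P·diag(1, −2)·P⁻¹.
Then C³ = P·diag(1, −8)·P⁻¹ = [[−8, 24], [3, −8]] · [[1, 3], [−3, −8]] = [[−80, −216], [27, 73]].

[[−80, −216], [27, 73]]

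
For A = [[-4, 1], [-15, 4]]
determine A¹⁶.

[[1, 0], [0, 1]]

A² = I (check: tr A = 0 and det A = -1), so A¹⁶ = I since 16 is even.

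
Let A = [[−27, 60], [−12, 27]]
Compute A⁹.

tr A = 0 and det A = −9, so the characteristic polynomial is λ² − (0)λ + (−9) with roots 3 and −3.
Eigenvectors give P = [[2, 5], [1, 2]] with P⁻¹ = [[−2, 5], [1, −2]], and A = P·diag(3, −3)·P⁻¹.
Then A⁹ = P·diag(19683, −19683)·P⁻¹ = [[39366, −98415], [19683, −39366]] · [[−2, 5], [1, −2]] = [[−177147, 393660], [−78732, 177147]].

[[−177147, 393660], [−78732, 177147]]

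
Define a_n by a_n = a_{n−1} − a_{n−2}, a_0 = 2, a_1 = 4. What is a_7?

4

With companion matrix Q = [[1, −1], [1, 0]], [a_n, a_{n−1}]ᵀ = Q·[a_{n−1}, a_{n−2}]ᵀ, so [a_7, a_6]ᵀ = Q⁶·[a_1, a_0]ᵀ.
Q⁶ = [[1, 0], [0, 1]], giving [a_7, a_6]ᵀ = [[4], [2]].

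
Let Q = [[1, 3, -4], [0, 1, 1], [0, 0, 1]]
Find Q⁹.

[[1, 27, 72], [0, 1, 9], [0, 0, 1]]

Q = I + N where N = [[0, 3, -4], [0, 0, 1], [0, 0, 0]] is strictly upper-triangular, so N³ = 0.
(I + N)⁹ = I + 9·N + 36·N² = [[1, 27, 72], [0, 1, 9], [0, 0, 1]].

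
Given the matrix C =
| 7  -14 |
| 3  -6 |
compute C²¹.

[[7, -14], [3, -6]]

C² = C (a projection; rank 1, trace 1), so C²¹ = C.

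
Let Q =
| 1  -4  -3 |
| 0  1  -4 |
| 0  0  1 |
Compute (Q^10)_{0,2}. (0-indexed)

Q = I + N where N = [[0, -4, -3], [0, 0, -4], [0, 0, 0]] is strictly upper-triangular, so N^3 = 0.
(I + N)^10 = I + 10·N + 45·N^2 = [[1, -40, 690], [0, 1, -40], [0, 0, 1]].

690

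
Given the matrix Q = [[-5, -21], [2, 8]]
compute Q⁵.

[[-185, -651], [62, 218]]

tr Q = 3 and det Q = 2, so the characteristic polynomial is λ² − (3)λ + (2) with roots 1 and 2.
Eigenvectors give P = [[7, -3], [-2, 1]] with P⁻¹ = [[1, 3], [2, 7]], and Q = P·diag(1, 2)·P⁻¹.
Then Q⁵ = P·diag(1, 32)·P⁻¹ = [[7, -96], [-2, 32]] · [[1, 3], [2, 7]] = [[-185, -651], [62, 218]].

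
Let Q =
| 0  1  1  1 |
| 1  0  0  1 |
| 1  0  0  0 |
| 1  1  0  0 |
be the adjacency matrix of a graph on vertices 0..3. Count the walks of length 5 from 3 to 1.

The number of length-5 walks from vertex 3 to vertex 1 is entry (3,1) of Q⁵, where Q is the adjacency matrix.
Q² = [[3, 1, 0, 1], [1, 2, 1, 1], [0, 1, 1, 1], [1, 1, 1, 2]]
Q³ = [[2, 4, 3, 4], [4, 2, 1, 3], [3, 1, 0, 1], [4, 3, 1, 2]]
Q⁴ = [[11, 6, 2, 6], [6, 7, 4, 6], [2, 4, 3, 4], [6, 6, 4, 7]]
Q⁵ = [[14, 17, 11, 17], [17, 12, 6, 13], [11, 6, 2, 6], [17, 13, 6, 12]]

13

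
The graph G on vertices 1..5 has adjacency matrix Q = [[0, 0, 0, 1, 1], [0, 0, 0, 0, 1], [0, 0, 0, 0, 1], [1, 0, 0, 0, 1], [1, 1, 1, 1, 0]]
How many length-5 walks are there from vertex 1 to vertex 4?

The number of length-5 walks from vertex 1 to vertex 4 is entry (1,4) of Q^5, where Q is the adjacency matrix.
Q^2 = [[2, 1, 1, 1, 1], [1, 1, 1, 1, 0], [1, 1, 1, 1, 0], [1, 1, 1, 2, 1], [1, 0, 0, 1, 4]]
Q^3 = [[2, 1, 1, 3, 5], [1, 0, 0, 1, 4], [1, 0, 0, 1, 4], [3, 1, 1, 2, 5], [5, 4, 4, 5, 2]]
Q^4 = [[8, 5, 5, 7, 7], [5, 4, 4, 5, 2], [5, 4, 4, 5, 2], [7, 5, 5, 8, 7], [7, 2, 2, 7, 18]]
Q^5 = [[14, 7, 7, 15, 25], [7, 2, 2, 7, 18], [7, 2, 2, 7, 18], [15, 7, 7, 14, 25], [25, 18, 18, 25, 18]]

15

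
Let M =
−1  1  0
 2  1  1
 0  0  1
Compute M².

[[3, 0, 1], [0, 3, 2], [0, 0, 1]]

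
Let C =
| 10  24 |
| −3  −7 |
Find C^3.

tr C = 3 and det C = 2, so the characteristic polynomial is λ² − (3)λ + (2) with roots 1 and 2.
Eigenvectors give P = [[−8, −3], [3, 1]] with P⁻¹ = [[1, 3], [−3, −8]], and C = P·diag(1, 2)·P⁻¹.
Then C^3 = P·diag(1, 8)·P⁻¹ = [[−8, −24], [3, 8]] · [[1, 3], [−3, −8]] = [[64, 168], [−21, −55]].

[[64, 168], [−21, −55]]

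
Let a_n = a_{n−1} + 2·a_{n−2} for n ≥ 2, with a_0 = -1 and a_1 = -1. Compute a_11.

-1365

With companion matrix A = [[1, 2], [1, 0]], [a_n, a_{n−1}]ᵀ = A·[a_{n−1}, a_{n−2}]ᵀ, so [a_11, a_10]ᵀ = A¹⁰·[a_1, a_0]ᵀ.
A¹⁰ = [[683, 682], [341, 342]], giving [a_11, a_10]ᵀ = [[-1365], [-683]].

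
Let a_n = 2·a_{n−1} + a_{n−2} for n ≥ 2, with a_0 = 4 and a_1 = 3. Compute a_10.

11074

With companion matrix C = [[2, 1], [1, 0]], [a_n, a_{n−1}]ᵀ = C·[a_{n−1}, a_{n−2}]ᵀ, so [a_10, a_9]ᵀ = C⁹·[a_1, a_0]ᵀ.
C⁹ = [[2378, 985], [985, 408]], giving [a_10, a_9]ᵀ = [[11074], [4587]].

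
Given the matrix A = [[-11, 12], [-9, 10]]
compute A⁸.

[[1021, -1020], [765, -764]]

tr A = -1 and det A = -2, so the characteristic polynomial is λ² − (-1)λ + (-2) with roots -2 and 1.
Eigenvectors give P = [[4, 1], [3, 1]] with P⁻¹ = [[1, -1], [-3, 4]], and A = P·diag(-2, 1)·P⁻¹.
Then A⁸ = P·diag(256, 1)·P⁻¹ = [[1024, 1], [768, 1]] · [[1, -1], [-3, 4]] = [[1021, -1020], [765, -764]].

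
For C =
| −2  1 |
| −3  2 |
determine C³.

[[−2, 1], [−3, 2]]

C² = I (check: tr C = 0 and det C = −1), so C³ = C since 3 is odd.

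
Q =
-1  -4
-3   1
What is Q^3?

Q^2 = [[13, 0], [0, 13]]
Q^3 = [[-13, -52], [-39, 13]]

[[-13, -52], [-39, 13]]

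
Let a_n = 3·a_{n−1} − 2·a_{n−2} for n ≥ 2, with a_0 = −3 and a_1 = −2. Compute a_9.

508

With companion matrix C = [[3, −2], [1, 0]], [a_n, a_{n−1}]ᵀ = C·[a_{n−1}, a_{n−2}]ᵀ, so [a_9, a_8]ᵀ = C⁸·[a_1, a_0]ᵀ.
C⁸ = [[511, −510], [255, −254]], giving [a_9, a_8]ᵀ = [[508], [252]].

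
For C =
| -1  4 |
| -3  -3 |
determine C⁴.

[[-71, 224], [-168, -183]]

C² = [[-11, -16], [12, -3]]
C³ = [[59, 4], [-3, 57]]
C⁴ = [[-71, 224], [-168, -183]]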